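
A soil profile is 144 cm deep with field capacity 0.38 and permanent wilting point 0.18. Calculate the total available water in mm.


AWC = (FC - PWP) * d * 10
AWC = (0.38 - 0.18) * 144 * 10
AWC = 0.2000 * 144 * 10

288.0000 mm


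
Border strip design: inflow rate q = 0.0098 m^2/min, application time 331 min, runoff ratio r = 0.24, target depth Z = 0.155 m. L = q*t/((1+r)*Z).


L = q*t/((1+r)*Z)
L = 0.0098*331/((1+0.24)*0.155)
L = 3.2438/0.1922

16.8772 m


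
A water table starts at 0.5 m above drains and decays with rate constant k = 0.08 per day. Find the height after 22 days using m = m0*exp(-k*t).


m = m0 * exp(-k*t)
m = 0.5 * exp(-0.08 * 22)
m = 0.5 * exp(-1.7600)

0.0860 m


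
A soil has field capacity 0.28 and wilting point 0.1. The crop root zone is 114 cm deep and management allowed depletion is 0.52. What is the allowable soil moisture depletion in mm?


SMD = (FC - PWP) * d * MAD * 10
SMD = (0.28 - 0.1) * 114 * 0.52 * 10
SMD = 0.1800 * 114 * 0.52 * 10

106.7040 mm


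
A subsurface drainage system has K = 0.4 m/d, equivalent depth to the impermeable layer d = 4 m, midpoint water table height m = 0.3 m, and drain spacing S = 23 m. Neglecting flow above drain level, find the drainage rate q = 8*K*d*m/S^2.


q = 8*K*d*m/S^2
q = 8*0.4*4*0.3/23^2
q = 3.8400 / 529

0.0073 m/d


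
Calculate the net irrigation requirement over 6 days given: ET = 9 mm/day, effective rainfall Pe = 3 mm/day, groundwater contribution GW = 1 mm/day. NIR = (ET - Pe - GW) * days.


Daily deficit = ET - Pe - GW = 9 - 3 - 1 = 5 mm/day
NIR = 5 * 6 = 30 mm

30.0000 mm


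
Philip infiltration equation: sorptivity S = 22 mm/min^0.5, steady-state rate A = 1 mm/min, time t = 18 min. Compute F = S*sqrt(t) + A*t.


F = S*sqrt(t) + A*t
F = 22*sqrt(18) + 1*18
F = 22*4.242641 + 18

111.3381 mm


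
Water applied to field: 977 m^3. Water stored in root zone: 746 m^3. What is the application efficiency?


Ea = V_root / V_field * 100 = 746 / 977 * 100 = 76.3562%

76.3562 %


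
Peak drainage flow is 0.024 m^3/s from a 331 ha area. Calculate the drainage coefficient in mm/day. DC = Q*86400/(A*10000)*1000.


DC = Q * 86400 / (A * 10000) * 1000
DC = 0.024 * 86400 / (331 * 10000) * 1000
DC = 2073600.0000 / 3310000

0.6265 mm/day


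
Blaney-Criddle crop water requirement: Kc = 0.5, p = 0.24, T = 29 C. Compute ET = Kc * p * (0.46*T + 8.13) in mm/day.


ET = Kc * p * (0.46*T + 8.13)
ET = 0.5 * 0.24 * (0.46*29 + 8.13)
ET = 0.5 * 0.24 * 21.4700

2.5764 mm/day


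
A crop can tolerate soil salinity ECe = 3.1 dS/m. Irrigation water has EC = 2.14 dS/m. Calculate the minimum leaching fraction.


LR = ECiw / (5*ECe - ECiw)
LR = 2.14 / (5*3.1 - 2.14)
LR = 2.14 / 13.3600

0.1602


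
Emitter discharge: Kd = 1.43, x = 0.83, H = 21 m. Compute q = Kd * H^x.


q = Kd * H^x = 1.43 * 21^0.83 = 1.43 * 12.515322

17.8969 L/h


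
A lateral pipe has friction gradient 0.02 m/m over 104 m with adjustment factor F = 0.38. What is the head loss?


hf = J * L * F = 0.02 * 104 * 0.38 = 0.7904 m

0.7904 m


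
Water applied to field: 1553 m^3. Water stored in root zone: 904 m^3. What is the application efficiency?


Ea = V_root / V_field * 100 = 904 / 1553 * 100 = 58.2099%

58.2099 %


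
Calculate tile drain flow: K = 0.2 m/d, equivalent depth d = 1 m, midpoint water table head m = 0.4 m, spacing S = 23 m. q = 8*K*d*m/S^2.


q = 8*K*d*m/S^2
q = 8*0.2*1*0.4/23^2
q = 0.6400 / 529

0.0012 m/d


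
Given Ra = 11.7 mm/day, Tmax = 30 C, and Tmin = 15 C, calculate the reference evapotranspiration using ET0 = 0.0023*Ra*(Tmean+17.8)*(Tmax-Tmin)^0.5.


Tmean = (Tmax + Tmin)/2 = (30 + 15)/2 = 22.5
ET0 = 0.0023 * 11.7 * (22.5 + 17.8) * sqrt(30 - 15)
ET0 = 0.0023 * 11.7 * 40.3 * 3.872983

4.2001 mm/day


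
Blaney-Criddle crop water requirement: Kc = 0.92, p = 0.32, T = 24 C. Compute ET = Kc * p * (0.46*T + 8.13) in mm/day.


ET = Kc * p * (0.46*T + 8.13)
ET = 0.92 * 0.32 * (0.46*24 + 8.13)
ET = 0.92 * 0.32 * 19.1700

5.6436 mm/day


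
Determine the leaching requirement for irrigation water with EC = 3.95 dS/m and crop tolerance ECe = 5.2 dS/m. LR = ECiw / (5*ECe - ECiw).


LR = ECiw / (5*ECe - ECiw)
LR = 3.95 / (5*5.2 - 3.95)
LR = 3.95 / 22.0500

0.1791


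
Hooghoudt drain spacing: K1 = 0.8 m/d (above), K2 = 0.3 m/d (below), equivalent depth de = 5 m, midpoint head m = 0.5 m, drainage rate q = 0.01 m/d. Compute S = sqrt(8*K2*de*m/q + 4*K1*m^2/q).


S^2 = 8*K2*de*m/q + 4*K1*m^2/q
S^2 = 8*0.3*5*0.5/0.01 + 4*0.8*0.5^2/0.01
S = sqrt(680.0000)

26.0768 m


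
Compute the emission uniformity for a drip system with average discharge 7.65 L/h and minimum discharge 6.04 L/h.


EU = (q_min/q_avg)*100 = (6.04/7.65)*100 = 78.9542%

78.9542 %


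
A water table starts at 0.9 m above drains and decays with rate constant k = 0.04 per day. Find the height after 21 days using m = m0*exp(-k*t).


m = m0 * exp(-k*t)
m = 0.9 * exp(-0.04 * 21)
m = 0.9 * exp(-0.8400)

0.3885 m


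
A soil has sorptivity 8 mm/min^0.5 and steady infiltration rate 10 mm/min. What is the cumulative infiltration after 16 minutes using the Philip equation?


F = S*sqrt(t) + A*t
F = 8*sqrt(16) + 10*16
F = 8*4.000000 + 160

192.0000 mm


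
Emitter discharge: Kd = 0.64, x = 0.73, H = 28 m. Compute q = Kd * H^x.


q = Kd * H^x = 0.64 * 28^0.73 = 0.64 * 11.387421

7.2879 L/h


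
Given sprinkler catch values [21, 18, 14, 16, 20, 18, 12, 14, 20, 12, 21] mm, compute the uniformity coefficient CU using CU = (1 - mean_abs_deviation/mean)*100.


mean = 16.909091 mm
MAD = 3.008264 mm
CU = (1 - 3.008264/16.909091)*100

82.2092 %


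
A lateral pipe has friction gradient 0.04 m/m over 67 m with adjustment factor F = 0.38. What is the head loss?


hf = J * L * F = 0.04 * 67 * 0.38 = 1.0184 m

1.0184 m


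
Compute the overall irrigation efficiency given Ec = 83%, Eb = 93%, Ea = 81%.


Ec = 0.83, Eb = 0.93, Ea = 0.81
E = 0.83 * 0.93 * 0.81 * 100 = 62.5239%

62.5239 %


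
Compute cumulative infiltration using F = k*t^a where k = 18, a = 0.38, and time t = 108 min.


F = k * t^a = 18 * 108^0.38
F = 18 * 5.925173

106.6531 mm


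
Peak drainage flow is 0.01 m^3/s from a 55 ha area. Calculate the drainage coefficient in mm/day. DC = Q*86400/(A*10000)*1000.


DC = Q * 86400 / (A * 10000) * 1000
DC = 0.01 * 86400 / (55 * 10000) * 1000
DC = 864000.0000 / 550000

1.5709 mm/day


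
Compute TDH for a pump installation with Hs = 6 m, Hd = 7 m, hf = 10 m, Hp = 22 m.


TDH = Hs + Hd + hf + Hp = 6 + 7 + 10 + 22 = 45

45 m


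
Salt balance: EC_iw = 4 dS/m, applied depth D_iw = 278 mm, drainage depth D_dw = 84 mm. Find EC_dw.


EC_dw = EC_iw * D_iw / D_dw
EC_dw = 4 * 278 / 84
EC_dw = 1112 / 84

13.2381 dS/m


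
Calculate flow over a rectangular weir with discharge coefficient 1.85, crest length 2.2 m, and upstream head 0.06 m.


Q = C * L * H^(3/2) = 1.85 * 2.2 * 0.06^1.5 = 1.85 * 2.2 * 0.014697

0.0598 m^3/s


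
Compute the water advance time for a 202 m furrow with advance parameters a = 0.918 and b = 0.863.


t = (L/a)^(1/b)
t = (202/0.918)^(1/0.863)
t = 220.043573^(1/0.863)

518.0582 min


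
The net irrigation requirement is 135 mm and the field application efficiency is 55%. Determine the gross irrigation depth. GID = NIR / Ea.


Ea = 55% = 0.55
GID = NIR / Ea = 135 / 0.55 = 245.4545 mm

245.4545 mm


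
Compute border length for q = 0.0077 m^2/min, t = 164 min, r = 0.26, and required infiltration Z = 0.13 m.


L = q*t/((1+r)*Z)
L = 0.0077*164/((1+0.26)*0.13)
L = 1.2628/0.1638

7.7094 m


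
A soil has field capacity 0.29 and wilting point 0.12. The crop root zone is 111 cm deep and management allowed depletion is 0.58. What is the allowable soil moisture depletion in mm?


SMD = (FC - PWP) * d * MAD * 10
SMD = (0.29 - 0.12) * 111 * 0.58 * 10
SMD = 0.1700 * 111 * 0.58 * 10

109.4460 mm


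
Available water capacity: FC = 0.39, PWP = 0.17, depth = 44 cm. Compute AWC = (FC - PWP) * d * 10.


AWC = (FC - PWP) * d * 10
AWC = (0.39 - 0.17) * 44 * 10
AWC = 0.2200 * 44 * 10

96.8000 mm


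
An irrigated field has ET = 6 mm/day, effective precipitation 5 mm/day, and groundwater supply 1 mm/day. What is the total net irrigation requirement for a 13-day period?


Daily deficit = ET - Pe - GW = 6 - 5 - 1 = 0 mm/day
NIR = 0 * 13 = 0 mm

0 mm


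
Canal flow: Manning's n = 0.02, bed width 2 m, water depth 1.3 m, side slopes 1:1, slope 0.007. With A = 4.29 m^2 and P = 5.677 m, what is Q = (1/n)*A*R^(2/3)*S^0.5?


R = A/P = 4.29/5.677 = 0.755681
Q = (1/0.02) * 4.29 * 0.755681^(2/3) * 0.007^0.5

14.8891 m^3/s


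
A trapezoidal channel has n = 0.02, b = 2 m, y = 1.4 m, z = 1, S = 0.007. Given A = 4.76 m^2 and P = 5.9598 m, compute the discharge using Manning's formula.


R = A/P = 4.76/5.9598 = 0.798685
Q = (1/0.02) * 4.76 * 0.798685^(2/3) * 0.007^0.5

17.1413 m^3/s


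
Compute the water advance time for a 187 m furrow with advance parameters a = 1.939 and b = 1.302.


t = (L/a)^(1/b)
t = (187/1.939)^(1/1.302)
t = 96.441465^(1/1.302)

33.4204 min


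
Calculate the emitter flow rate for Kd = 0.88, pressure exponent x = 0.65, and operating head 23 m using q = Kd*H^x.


q = Kd * H^x = 0.88 * 23^0.65 = 0.88 * 7.675790

6.7547 L/h


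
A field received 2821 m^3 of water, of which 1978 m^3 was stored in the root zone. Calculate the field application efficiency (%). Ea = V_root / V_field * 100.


Ea = V_root / V_field * 100 = 1978 / 2821 * 100 = 70.1170%

70.1170 %


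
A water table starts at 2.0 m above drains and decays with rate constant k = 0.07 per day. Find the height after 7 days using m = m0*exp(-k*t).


m = m0 * exp(-k*t)
m = 2.0 * exp(-0.07 * 7)
m = 2.0 * exp(-0.4900)

1.2253 m


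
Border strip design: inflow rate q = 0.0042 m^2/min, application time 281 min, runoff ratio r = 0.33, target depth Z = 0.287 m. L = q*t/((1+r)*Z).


L = q*t/((1+r)*Z)
L = 0.0042*281/((1+0.33)*0.287)
L = 1.1802/0.38171

3.0919 m


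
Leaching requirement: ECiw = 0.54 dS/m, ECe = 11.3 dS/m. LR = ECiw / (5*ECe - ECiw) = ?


LR = ECiw / (5*ECe - ECiw)
LR = 0.54 / (5*11.3 - 0.54)
LR = 0.54 / 55.9600

0.0096


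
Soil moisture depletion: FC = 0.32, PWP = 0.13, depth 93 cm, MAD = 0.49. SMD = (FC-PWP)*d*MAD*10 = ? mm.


SMD = (FC - PWP) * d * MAD * 10
SMD = (0.32 - 0.13) * 93 * 0.49 * 10
SMD = 0.1900 * 93 * 0.49 * 10

86.5830 mm


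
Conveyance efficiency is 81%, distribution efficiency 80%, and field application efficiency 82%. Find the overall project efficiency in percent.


Ec = 0.81, Eb = 0.8, Ea = 0.82
E = 0.81 * 0.8 * 0.82 * 100 = 53.1360%

53.1360 %


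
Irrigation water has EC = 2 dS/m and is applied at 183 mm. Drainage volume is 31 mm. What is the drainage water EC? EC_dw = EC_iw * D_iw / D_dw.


EC_dw = EC_iw * D_iw / D_dw
EC_dw = 2 * 183 / 31
EC_dw = 366 / 31

11.8065 dS/m


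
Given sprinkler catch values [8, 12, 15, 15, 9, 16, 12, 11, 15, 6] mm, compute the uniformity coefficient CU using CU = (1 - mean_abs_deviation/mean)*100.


mean = 11.900000 mm
MAD = 2.720000 mm
CU = (1 - 2.720000/11.900000)*100

77.1429 %


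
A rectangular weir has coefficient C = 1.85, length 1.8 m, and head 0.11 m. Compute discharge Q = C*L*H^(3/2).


Q = C * L * H^(3/2) = 1.85 * 1.8 * 0.11^1.5 = 1.85 * 1.8 * 0.036483

0.1215 m^3/s


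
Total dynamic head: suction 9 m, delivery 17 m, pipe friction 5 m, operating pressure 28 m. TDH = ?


TDH = Hs + Hd + hf + Hp = 9 + 17 + 5 + 28 = 59

59 m


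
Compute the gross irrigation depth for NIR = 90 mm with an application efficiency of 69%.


Ea = 69% = 0.69
GID = NIR / Ea = 90 / 0.69 = 130.4348 mm

130.4348 mm


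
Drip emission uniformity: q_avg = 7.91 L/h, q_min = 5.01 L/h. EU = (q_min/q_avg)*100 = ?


EU = (q_min/q_avg)*100 = (5.01/7.91)*100 = 63.3375%

63.3375 %


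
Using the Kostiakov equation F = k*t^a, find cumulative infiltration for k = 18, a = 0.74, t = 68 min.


F = k * t^a = 18 * 68^0.74
F = 18 * 22.701607

408.6289 mm


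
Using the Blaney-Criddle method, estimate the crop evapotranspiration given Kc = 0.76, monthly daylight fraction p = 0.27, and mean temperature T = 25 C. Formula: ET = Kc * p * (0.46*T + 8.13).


ET = Kc * p * (0.46*T + 8.13)
ET = 0.76 * 0.27 * (0.46*25 + 8.13)
ET = 0.76 * 0.27 * 19.6300

4.0281 mm/day


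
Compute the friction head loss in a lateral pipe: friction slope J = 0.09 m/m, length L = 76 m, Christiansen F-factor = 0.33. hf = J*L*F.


hf = J * L * F = 0.09 * 76 * 0.33 = 2.2572 m

2.2572 m


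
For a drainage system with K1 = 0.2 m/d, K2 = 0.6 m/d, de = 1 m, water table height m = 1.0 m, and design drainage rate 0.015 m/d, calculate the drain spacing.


S^2 = 8*K2*de*m/q + 4*K1*m^2/q
S^2 = 8*0.6*1*1.0/0.015 + 4*0.2*1.0^2/0.015
S = sqrt(373.3333)

19.3218 m


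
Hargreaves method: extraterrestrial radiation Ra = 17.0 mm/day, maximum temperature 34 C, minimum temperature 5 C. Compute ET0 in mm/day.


Tmean = (Tmax + Tmin)/2 = (34 + 5)/2 = 19.5
ET0 = 0.0023 * 17.0 * (19.5 + 17.8) * sqrt(34 - 5)
ET0 = 0.0023 * 17.0 * 37.3 * 5.385165

7.8539 mm/day


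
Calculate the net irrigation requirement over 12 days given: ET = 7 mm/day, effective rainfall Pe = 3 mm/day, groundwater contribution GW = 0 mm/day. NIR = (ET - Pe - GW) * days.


Daily deficit = ET - Pe - GW = 7 - 3 - 0 = 4 mm/day
NIR = 4 * 12 = 48 mm

48.0000 mm


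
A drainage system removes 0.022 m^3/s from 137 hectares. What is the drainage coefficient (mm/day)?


DC = Q * 86400 / (A * 10000) * 1000
DC = 0.022 * 86400 / (137 * 10000) * 1000
DC = 1900800.0000 / 1370000

1.3874 mm/day


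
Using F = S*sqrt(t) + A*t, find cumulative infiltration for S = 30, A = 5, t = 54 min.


F = S*sqrt(t) + A*t
F = 30*sqrt(54) + 5*54
F = 30*7.348469 + 270

490.4541 mm


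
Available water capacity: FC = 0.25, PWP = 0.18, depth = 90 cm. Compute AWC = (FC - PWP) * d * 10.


AWC = (FC - PWP) * d * 10
AWC = (0.25 - 0.18) * 90 * 10
AWC = 0.0700 * 90 * 10

63.0000 mm


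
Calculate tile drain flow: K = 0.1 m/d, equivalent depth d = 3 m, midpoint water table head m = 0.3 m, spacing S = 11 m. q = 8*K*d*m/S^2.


q = 8*K*d*m/S^2
q = 8*0.1*3*0.3/11^2
q = 0.7200 / 121

0.0060 m/d


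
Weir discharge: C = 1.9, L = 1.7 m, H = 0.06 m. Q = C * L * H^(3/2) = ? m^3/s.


Q = C * L * H^(3/2) = 1.9 * 1.7 * 0.06^1.5 = 1.9 * 1.7 * 0.014697

0.0475 m^3/s


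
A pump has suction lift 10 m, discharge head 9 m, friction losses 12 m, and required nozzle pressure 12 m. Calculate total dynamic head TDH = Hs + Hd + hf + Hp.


TDH = Hs + Hd + hf + Hp = 10 + 9 + 12 + 12 = 43

43 m


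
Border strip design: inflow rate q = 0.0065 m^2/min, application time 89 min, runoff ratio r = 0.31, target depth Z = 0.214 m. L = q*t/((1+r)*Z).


L = q*t/((1+r)*Z)
L = 0.0065*89/((1+0.31)*0.214)
L = 0.5785/0.28034

2.0636 m


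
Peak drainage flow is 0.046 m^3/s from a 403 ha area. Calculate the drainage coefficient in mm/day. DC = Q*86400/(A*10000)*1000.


DC = Q * 86400 / (A * 10000) * 1000
DC = 0.046 * 86400 / (403 * 10000) * 1000
DC = 3974400.0000 / 4030000

0.9862 mm/day


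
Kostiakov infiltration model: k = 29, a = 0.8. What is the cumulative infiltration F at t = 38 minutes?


F = k * t^a = 29 * 38^0.8
F = 29 * 18.358064

532.3839 mm


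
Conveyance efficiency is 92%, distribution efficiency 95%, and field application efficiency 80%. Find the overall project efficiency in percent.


Ec = 0.92, Eb = 0.95, Ea = 0.8
E = 0.92 * 0.95 * 0.8 * 100 = 69.9200%

69.9200 %


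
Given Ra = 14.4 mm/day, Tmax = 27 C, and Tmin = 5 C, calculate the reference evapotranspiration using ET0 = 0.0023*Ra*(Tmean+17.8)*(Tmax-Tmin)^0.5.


Tmean = (Tmax + Tmin)/2 = (27 + 5)/2 = 16.0
ET0 = 0.0023 * 14.4 * (16.0 + 17.8) * sqrt(27 - 5)
ET0 = 0.0023 * 14.4 * 33.8 * 4.690416

5.2507 mm/day


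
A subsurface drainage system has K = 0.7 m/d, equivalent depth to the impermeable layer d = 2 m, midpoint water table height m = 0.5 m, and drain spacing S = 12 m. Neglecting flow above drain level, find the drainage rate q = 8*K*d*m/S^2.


q = 8*K*d*m/S^2
q = 8*0.7*2*0.5/12^2
q = 5.6000 / 144

0.0389 m/d


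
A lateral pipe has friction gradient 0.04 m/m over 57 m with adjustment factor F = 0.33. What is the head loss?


hf = J * L * F = 0.04 * 57 * 0.33 = 0.7524 m

0.7524 m


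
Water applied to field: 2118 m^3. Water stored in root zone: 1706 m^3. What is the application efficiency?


Ea = V_root / V_field * 100 = 1706 / 2118 * 100 = 80.5477%

80.5477 %


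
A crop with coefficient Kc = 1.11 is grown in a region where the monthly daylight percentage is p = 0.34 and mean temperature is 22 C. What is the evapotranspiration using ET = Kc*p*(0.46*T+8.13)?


ET = Kc * p * (0.46*T + 8.13)
ET = 1.11 * 0.34 * (0.46*22 + 8.13)
ET = 1.11 * 0.34 * 18.2500

6.8876 mm/day


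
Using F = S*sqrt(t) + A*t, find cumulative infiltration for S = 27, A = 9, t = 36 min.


F = S*sqrt(t) + A*t
F = 27*sqrt(36) + 9*36
F = 27*6.000000 + 324

486.0000 mm


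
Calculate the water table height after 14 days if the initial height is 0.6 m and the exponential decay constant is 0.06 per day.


m = m0 * exp(-k*t)
m = 0.6 * exp(-0.06 * 14)
m = 0.6 * exp(-0.8400)

0.2590 m


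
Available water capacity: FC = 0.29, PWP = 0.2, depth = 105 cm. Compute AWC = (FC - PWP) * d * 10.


AWC = (FC - PWP) * d * 10
AWC = (0.29 - 0.2) * 105 * 10
AWC = 0.0900 * 105 * 10

94.5000 mm


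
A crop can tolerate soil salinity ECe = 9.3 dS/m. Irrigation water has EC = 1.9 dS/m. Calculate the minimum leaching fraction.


LR = ECiw / (5*ECe - ECiw)
LR = 1.9 / (5*9.3 - 1.9)
LR = 1.9 / 44.6000

0.0426


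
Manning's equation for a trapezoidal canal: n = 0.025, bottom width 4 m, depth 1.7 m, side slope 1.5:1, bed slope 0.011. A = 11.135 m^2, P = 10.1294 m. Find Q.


R = A/P = 11.135/10.1294 = 1.099275
Q = (1/0.025) * 11.135 * 1.099275^(2/3) * 0.011^0.5

49.7566 m^3/s


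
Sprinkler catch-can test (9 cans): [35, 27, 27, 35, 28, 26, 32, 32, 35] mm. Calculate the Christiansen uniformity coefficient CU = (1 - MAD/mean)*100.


mean = 30.777778 mm
MAD = 3.358025 mm
CU = (1 - 3.358025/30.777778)*100

89.0894 %


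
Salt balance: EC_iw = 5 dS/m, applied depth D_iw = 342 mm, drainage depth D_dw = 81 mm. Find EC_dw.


EC_dw = EC_iw * D_iw / D_dw
EC_dw = 5 * 342 / 81
EC_dw = 1710 / 81

21.1111 dS/m


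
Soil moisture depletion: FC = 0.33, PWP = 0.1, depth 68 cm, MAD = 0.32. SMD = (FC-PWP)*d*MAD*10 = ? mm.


SMD = (FC - PWP) * d * MAD * 10
SMD = (0.33 - 0.1) * 68 * 0.32 * 10
SMD = 0.2300 * 68 * 0.32 * 10

50.0480 mm


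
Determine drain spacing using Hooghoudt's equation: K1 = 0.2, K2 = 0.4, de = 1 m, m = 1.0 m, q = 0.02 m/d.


S^2 = 8*K2*de*m/q + 4*K1*m^2/q
S^2 = 8*0.4*1*1.0/0.02 + 4*0.2*1.0^2/0.02
S = sqrt(200.0000)

14.1421 m


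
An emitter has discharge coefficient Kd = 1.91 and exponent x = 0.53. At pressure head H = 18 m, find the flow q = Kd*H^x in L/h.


q = Kd * H^x = 1.91 * 18^0.53 = 1.91 * 4.626946

8.8375 L/h


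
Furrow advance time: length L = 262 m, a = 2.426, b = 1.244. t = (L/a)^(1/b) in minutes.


t = (L/a)^(1/b)
t = (262/2.426)^(1/1.244)
t = 107.996702^(1/1.244)

43.1096 min


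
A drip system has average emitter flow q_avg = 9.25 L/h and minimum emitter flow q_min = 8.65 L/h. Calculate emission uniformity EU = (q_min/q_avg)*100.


EU = (q_min/q_avg)*100 = (8.65/9.25)*100 = 93.5135%

93.5135 %


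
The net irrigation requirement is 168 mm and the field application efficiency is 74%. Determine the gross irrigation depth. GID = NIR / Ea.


Ea = 74% = 0.74
GID = NIR / Ea = 168 / 0.74 = 227.0270 mm

227.0270 mm


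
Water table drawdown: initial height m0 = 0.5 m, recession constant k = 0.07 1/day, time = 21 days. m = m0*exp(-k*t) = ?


m = m0 * exp(-k*t)
m = 0.5 * exp(-0.07 * 21)
m = 0.5 * exp(-1.4700)

0.1150 m


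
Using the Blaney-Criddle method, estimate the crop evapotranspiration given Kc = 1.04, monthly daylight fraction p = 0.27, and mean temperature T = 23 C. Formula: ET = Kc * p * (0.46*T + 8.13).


ET = Kc * p * (0.46*T + 8.13)
ET = 1.04 * 0.27 * (0.46*23 + 8.13)
ET = 1.04 * 0.27 * 18.7100

5.2538 mm/day


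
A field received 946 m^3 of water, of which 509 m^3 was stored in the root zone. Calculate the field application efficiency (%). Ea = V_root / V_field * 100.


Ea = V_root / V_field * 100 = 509 / 946 * 100 = 53.8055%

53.8055 %


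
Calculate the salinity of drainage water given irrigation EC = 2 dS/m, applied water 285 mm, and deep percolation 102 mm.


EC_dw = EC_iw * D_iw / D_dw
EC_dw = 2 * 285 / 102
EC_dw = 570 / 102

5.5882 dS/m


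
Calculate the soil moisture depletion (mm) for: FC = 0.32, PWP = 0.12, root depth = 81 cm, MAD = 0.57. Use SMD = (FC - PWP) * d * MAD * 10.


SMD = (FC - PWP) * d * MAD * 10
SMD = (0.32 - 0.12) * 81 * 0.57 * 10
SMD = 0.2000 * 81 * 0.57 * 10

92.3400 mm


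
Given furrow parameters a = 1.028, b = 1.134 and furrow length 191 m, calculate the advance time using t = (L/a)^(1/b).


t = (L/a)^(1/b)
t = (191/1.028)^(1/1.134)
t = 185.797665^(1/1.134)

100.2114 min


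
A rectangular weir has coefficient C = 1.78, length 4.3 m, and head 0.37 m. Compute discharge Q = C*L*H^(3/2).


Q = C * L * H^(3/2) = 1.78 * 4.3 * 0.37^1.5 = 1.78 * 4.3 * 0.225062

1.7226 m^3/s


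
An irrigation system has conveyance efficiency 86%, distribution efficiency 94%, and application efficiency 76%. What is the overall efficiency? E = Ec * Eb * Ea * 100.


Ec = 0.86, Eb = 0.94, Ea = 0.76
E = 0.86 * 0.94 * 0.76 * 100 = 61.4384%

61.4384 %


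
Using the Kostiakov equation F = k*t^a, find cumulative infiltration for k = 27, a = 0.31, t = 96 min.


F = k * t^a = 27 * 96^0.31
F = 27 * 4.116272

111.1393 mm


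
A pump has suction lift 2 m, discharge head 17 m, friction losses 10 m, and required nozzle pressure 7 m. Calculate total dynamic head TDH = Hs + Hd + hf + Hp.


TDH = Hs + Hd + hf + Hp = 2 + 17 + 10 + 7 = 36

36 m


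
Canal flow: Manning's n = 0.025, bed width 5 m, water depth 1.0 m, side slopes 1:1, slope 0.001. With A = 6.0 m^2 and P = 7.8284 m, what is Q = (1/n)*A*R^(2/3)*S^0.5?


R = A/P = 6.0/7.8284 = 0.766440
Q = (1/0.025) * 6.0 * 0.766440^(2/3) * 0.001^0.5

6.3562 m^3/s


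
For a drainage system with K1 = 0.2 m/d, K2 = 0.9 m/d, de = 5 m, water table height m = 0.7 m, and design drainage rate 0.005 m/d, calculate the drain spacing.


S^2 = 8*K2*de*m/q + 4*K1*m^2/q
S^2 = 8*0.9*5*0.7/0.005 + 4*0.2*0.7^2/0.005
S = sqrt(5118.4000)

71.5430 m


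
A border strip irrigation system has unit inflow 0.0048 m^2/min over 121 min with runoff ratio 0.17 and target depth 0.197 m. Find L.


L = q*t/((1+r)*Z)
L = 0.0048*121/((1+0.17)*0.197)
L = 0.5808/0.23049

2.5198 m


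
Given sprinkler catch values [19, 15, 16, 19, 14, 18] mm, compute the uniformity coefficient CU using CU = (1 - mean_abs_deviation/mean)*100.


mean = 16.833333 mm
MAD = 1.833333 mm
CU = (1 - 1.833333/16.833333)*100

89.1089 %


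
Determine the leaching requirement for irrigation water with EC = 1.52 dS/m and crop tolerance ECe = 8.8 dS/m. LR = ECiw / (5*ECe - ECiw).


LR = ECiw / (5*ECe - ECiw)
LR = 1.52 / (5*8.8 - 1.52)
LR = 1.52 / 42.4800

0.0358


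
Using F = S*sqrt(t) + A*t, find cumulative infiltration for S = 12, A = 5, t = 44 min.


F = S*sqrt(t) + A*t
F = 12*sqrt(44) + 5*44
F = 12*6.633250 + 220

299.5990 mm


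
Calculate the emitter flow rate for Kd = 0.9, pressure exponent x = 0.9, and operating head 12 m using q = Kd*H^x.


q = Kd * H^x = 0.9 * 12^0.9 = 0.9 * 9.359726

8.4238 L/h


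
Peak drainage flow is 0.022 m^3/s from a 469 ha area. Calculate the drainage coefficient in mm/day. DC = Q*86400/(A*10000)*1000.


DC = Q * 86400 / (A * 10000) * 1000
DC = 0.022 * 86400 / (469 * 10000) * 1000
DC = 1900800.0000 / 4690000

0.4053 mm/day


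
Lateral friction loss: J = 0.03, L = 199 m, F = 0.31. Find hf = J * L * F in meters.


hf = J * L * F = 0.03 * 199 * 0.31 = 1.8507 m

1.8507 m


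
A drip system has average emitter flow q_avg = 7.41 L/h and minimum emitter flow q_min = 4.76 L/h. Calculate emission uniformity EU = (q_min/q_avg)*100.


EU = (q_min/q_avg)*100 = (4.76/7.41)*100 = 64.2375%

64.2375 %


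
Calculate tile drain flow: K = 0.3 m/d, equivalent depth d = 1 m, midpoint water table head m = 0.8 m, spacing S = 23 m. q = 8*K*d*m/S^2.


q = 8*K*d*m/S^2
q = 8*0.3*1*0.8/23^2
q = 1.9200 / 529

0.0036 m/d


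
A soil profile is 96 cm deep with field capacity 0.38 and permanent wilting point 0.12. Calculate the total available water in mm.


AWC = (FC - PWP) * d * 10
AWC = (0.38 - 0.12) * 96 * 10
AWC = 0.2600 * 96 * 10

249.6000 mm


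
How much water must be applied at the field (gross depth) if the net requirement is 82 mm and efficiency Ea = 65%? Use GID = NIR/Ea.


Ea = 65% = 0.65
GID = NIR / Ea = 82 / 0.65 = 126.1538 mm

126.1538 mm


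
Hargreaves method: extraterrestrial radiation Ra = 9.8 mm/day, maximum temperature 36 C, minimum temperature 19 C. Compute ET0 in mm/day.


Tmean = (Tmax + Tmin)/2 = (36 + 19)/2 = 27.5
ET0 = 0.0023 * 9.8 * (27.5 + 17.8) * sqrt(36 - 19)
ET0 = 0.0023 * 9.8 * 45.3 * 4.123106

4.2099 mm/day


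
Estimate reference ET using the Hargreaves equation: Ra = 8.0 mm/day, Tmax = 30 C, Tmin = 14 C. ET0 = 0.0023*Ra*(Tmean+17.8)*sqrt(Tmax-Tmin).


Tmean = (Tmax + Tmin)/2 = (30 + 14)/2 = 22.0
ET0 = 0.0023 * 8.0 * (22.0 + 17.8) * sqrt(30 - 14)
ET0 = 0.0023 * 8.0 * 39.8 * 4.000000

2.9293 mm/day


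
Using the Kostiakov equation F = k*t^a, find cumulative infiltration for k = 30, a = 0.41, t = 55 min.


F = k * t^a = 30 * 55^0.41
F = 30 * 5.170692

155.1208 mm


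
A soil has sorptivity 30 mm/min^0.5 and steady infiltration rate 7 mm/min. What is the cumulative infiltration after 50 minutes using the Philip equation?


F = S*sqrt(t) + A*t
F = 30*sqrt(50) + 7*50
F = 30*7.071068 + 350

562.1320 mm


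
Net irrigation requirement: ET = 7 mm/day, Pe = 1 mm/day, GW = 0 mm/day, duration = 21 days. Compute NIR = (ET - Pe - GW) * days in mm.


Daily deficit = ET - Pe - GW = 7 - 1 - 0 = 6 mm/day
NIR = 6 * 21 = 126 mm

126.0000 mm


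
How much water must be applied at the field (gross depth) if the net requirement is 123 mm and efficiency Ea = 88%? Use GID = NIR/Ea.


Ea = 88% = 0.88
GID = NIR / Ea = 123 / 0.88 = 139.7727 mm

139.7727 mm


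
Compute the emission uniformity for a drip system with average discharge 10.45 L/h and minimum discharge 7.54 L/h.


EU = (q_min/q_avg)*100 = (7.54/10.45)*100 = 72.1531%

72.1531 %


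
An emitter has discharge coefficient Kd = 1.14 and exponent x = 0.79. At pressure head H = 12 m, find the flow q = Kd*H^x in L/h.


q = Kd * H^x = 1.14 * 12^0.79 = 1.14 * 7.121200

8.1182 L/h


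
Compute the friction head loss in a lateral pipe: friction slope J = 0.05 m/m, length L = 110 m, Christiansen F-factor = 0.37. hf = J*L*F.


hf = J * L * F = 0.05 * 110 * 0.37 = 2.0350 m

2.0350 m


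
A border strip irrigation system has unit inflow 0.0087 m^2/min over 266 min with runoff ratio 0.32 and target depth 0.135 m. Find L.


L = q*t/((1+r)*Z)
L = 0.0087*266/((1+0.32)*0.135)
L = 2.3142/0.1782

12.9865 m


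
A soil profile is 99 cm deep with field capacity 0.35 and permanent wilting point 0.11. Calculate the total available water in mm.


AWC = (FC - PWP) * d * 10
AWC = (0.35 - 0.11) * 99 * 10
AWC = 0.2400 * 99 * 10

237.6000 mm


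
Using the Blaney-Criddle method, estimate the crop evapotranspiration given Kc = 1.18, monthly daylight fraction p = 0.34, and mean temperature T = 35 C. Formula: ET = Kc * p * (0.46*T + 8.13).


ET = Kc * p * (0.46*T + 8.13)
ET = 1.18 * 0.34 * (0.46*35 + 8.13)
ET = 1.18 * 0.34 * 24.2300

9.7211 mm/day


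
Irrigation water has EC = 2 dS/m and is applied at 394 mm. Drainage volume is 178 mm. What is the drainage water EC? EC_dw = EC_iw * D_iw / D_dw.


EC_dw = EC_iw * D_iw / D_dw
EC_dw = 2 * 394 / 178
EC_dw = 788 / 178

4.4270 dS/m


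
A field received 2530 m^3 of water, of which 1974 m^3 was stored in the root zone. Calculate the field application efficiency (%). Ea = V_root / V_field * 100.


Ea = V_root / V_field * 100 = 1974 / 2530 * 100 = 78.0237%

78.0237 %


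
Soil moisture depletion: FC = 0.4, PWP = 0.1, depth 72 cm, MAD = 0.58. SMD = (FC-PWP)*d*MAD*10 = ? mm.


SMD = (FC - PWP) * d * MAD * 10
SMD = (0.4 - 0.1) * 72 * 0.58 * 10
SMD = 0.3000 * 72 * 0.58 * 10

125.2800 mm


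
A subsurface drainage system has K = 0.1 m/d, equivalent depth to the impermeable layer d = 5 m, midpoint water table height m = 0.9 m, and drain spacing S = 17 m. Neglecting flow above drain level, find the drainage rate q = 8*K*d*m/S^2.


q = 8*K*d*m/S^2
q = 8*0.1*5*0.9/17^2
q = 3.6000 / 289

0.0125 m/d


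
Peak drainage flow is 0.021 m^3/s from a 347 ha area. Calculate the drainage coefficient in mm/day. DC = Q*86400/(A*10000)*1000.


DC = Q * 86400 / (A * 10000) * 1000
DC = 0.021 * 86400 / (347 * 10000) * 1000
DC = 1814400.0000 / 3470000

0.5229 mm/day


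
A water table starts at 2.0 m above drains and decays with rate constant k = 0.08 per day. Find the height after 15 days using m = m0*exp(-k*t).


m = m0 * exp(-k*t)
m = 2.0 * exp(-0.08 * 15)
m = 2.0 * exp(-1.2000)

0.6024 m


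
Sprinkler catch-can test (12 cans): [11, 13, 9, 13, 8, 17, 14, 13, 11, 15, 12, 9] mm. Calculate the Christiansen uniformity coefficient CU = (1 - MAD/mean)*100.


mean = 12.083333 mm
MAD = 2.083333 mm
CU = (1 - 2.083333/12.083333)*100

82.7586 %


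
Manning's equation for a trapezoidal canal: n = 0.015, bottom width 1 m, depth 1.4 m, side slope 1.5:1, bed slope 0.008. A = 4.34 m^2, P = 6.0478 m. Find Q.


R = A/P = 4.34/6.0478 = 0.717616
Q = (1/0.015) * 4.34 * 0.717616^(2/3) * 0.008^0.5

20.7430 m^3/s


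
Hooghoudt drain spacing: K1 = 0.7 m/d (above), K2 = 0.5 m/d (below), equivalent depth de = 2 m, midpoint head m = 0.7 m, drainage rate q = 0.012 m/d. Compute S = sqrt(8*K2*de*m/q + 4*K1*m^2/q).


S^2 = 8*K2*de*m/q + 4*K1*m^2/q
S^2 = 8*0.5*2*0.7/0.012 + 4*0.7*0.7^2/0.012
S = sqrt(581.0000)

24.1039 m


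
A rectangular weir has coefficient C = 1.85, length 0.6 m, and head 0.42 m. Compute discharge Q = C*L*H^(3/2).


Q = C * L * H^(3/2) = 1.85 * 0.6 * 0.42^1.5 = 1.85 * 0.6 * 0.272191

0.3021 m^3/s


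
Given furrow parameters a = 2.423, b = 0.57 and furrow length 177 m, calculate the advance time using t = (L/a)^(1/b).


t = (L/a)^(1/b)
t = (177/2.423)^(1/0.57)
t = 73.049938^(1/0.57)

1859.9810 min


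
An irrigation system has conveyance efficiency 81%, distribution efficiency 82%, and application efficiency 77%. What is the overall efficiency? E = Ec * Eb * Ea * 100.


Ec = 0.81, Eb = 0.82, Ea = 0.77
E = 0.81 * 0.82 * 0.77 * 100 = 51.1434%

51.1434 %


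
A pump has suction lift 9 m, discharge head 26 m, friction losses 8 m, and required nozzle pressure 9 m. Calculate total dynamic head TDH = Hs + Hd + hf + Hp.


TDH = Hs + Hd + hf + Hp = 9 + 26 + 8 + 9 = 52

52 m


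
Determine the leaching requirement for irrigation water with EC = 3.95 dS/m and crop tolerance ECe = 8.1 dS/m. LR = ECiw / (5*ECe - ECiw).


LR = ECiw / (5*ECe - ECiw)
LR = 3.95 / (5*8.1 - 3.95)
LR = 3.95 / 36.5500

0.1081


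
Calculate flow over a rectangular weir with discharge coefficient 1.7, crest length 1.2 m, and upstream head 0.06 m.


Q = C * L * H^(3/2) = 1.7 * 1.2 * 0.06^1.5 = 1.7 * 1.2 * 0.014697

0.0300 m^3/s


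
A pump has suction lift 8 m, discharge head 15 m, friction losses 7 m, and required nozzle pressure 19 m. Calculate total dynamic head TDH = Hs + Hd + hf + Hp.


TDH = Hs + Hd + hf + Hp = 8 + 15 + 7 + 19 = 49

49 m


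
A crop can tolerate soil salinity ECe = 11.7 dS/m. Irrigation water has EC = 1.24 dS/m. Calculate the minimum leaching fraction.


LR = ECiw / (5*ECe - ECiw)
LR = 1.24 / (5*11.7 - 1.24)
LR = 1.24 / 57.2600

0.0217


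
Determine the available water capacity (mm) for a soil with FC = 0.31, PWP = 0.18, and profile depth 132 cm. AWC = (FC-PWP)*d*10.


AWC = (FC - PWP) * d * 10
AWC = (0.31 - 0.18) * 132 * 10
AWC = 0.1300 * 132 * 10

171.6000 mm


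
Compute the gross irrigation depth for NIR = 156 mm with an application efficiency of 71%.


Ea = 71% = 0.71
GID = NIR / Ea = 156 / 0.71 = 219.7183 mm

219.7183 mm


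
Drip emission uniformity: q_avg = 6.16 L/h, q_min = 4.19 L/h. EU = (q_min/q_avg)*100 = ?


EU = (q_min/q_avg)*100 = (4.19/6.16)*100 = 68.0195%

68.0195 %


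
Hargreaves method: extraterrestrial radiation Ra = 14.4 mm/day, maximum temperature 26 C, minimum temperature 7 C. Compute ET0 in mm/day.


Tmean = (Tmax + Tmin)/2 = (26 + 7)/2 = 16.5
ET0 = 0.0023 * 14.4 * (16.5 + 17.8) * sqrt(26 - 7)
ET0 = 0.0023 * 14.4 * 34.3 * 4.358899

4.9518 mm/day


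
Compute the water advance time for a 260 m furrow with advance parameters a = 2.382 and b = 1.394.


t = (L/a)^(1/b)
t = (260/2.382)^(1/1.394)
t = 109.151973^(1/1.394)

28.9736 min


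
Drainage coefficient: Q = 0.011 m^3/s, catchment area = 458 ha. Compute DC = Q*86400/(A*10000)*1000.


DC = Q * 86400 / (A * 10000) * 1000
DC = 0.011 * 86400 / (458 * 10000) * 1000
DC = 950400.0000 / 4580000

0.2075 mm/day


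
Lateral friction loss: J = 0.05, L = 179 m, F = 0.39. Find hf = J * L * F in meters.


hf = J * L * F = 0.05 * 179 * 0.39 = 3.4905 m

3.4905 m


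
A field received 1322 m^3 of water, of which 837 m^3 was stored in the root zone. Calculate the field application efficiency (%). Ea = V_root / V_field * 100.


Ea = V_root / V_field * 100 = 837 / 1322 * 100 = 63.3132%

63.3132 %


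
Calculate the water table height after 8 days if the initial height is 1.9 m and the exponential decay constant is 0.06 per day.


m = m0 * exp(-k*t)
m = 1.9 * exp(-0.06 * 8)
m = 1.9 * exp(-0.4800)

1.1757 m


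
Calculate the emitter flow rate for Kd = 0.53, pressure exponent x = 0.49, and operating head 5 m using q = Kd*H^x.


q = Kd * H^x = 0.53 * 5^0.49 = 0.53 * 2.200368

1.1662 L/h


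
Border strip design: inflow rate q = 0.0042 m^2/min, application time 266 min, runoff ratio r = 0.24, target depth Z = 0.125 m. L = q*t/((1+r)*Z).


L = q*t/((1+r)*Z)
L = 0.0042*266/((1+0.24)*0.125)
L = 1.1172/0.155

7.2077 m


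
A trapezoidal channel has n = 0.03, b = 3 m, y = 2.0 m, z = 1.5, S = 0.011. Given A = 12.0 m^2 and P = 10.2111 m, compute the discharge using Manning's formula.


R = A/P = 12.0/10.2111 = 1.175192
Q = (1/0.03) * 12.0 * 1.175192^(2/3) * 0.011^0.5

46.7192 m^3/s


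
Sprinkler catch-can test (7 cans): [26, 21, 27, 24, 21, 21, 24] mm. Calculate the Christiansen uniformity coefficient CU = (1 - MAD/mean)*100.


mean = 23.428571 mm
MAD = 2.081633 mm
CU = (1 - 2.081633/23.428571)*100

91.1150 %


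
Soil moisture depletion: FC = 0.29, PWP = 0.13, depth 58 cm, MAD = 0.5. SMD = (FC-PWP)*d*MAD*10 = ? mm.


SMD = (FC - PWP) * d * MAD * 10
SMD = (0.29 - 0.13) * 58 * 0.5 * 10
SMD = 0.1600 * 58 * 0.5 * 10

46.4000 mm


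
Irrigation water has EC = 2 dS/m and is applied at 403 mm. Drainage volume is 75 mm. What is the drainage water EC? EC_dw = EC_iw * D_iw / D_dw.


EC_dw = EC_iw * D_iw / D_dw
EC_dw = 2 * 403 / 75
EC_dw = 806 / 75

10.7467 dS/m


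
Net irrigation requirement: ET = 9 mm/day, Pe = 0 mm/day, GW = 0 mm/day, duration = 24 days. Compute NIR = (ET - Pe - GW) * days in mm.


Daily deficit = ET - Pe - GW = 9 - 0 - 0 = 9 mm/day
NIR = 9 * 24 = 216 mm

216.0000 mm


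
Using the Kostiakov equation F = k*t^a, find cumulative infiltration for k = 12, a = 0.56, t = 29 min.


F = k * t^a = 12 * 29^0.56
F = 12 * 6.590872

79.0905 mm


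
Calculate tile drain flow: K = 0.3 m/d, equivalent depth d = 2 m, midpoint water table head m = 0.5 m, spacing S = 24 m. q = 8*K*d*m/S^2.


q = 8*K*d*m/S^2
q = 8*0.3*2*0.5/24^2
q = 2.4000 / 576

0.0042 m/d


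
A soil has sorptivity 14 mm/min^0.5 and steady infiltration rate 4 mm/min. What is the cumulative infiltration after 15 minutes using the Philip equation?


F = S*sqrt(t) + A*t
F = 14*sqrt(15) + 4*15
F = 14*3.872983 + 60

114.2218 mm


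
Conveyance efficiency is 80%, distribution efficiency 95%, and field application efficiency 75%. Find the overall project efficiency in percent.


Ec = 0.8, Eb = 0.95, Ea = 0.75
E = 0.8 * 0.95 * 0.75 * 100 = 57.0000%

57.0000 %


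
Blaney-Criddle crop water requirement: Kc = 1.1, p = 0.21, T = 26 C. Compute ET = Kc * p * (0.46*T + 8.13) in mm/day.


ET = Kc * p * (0.46*T + 8.13)
ET = 1.1 * 0.21 * (0.46*26 + 8.13)
ET = 1.1 * 0.21 * 20.0900

4.6408 mm/day


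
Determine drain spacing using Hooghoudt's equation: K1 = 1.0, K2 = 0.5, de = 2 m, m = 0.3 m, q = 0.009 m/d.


S^2 = 8*K2*de*m/q + 4*K1*m^2/q
S^2 = 8*0.5*2*0.3/0.009 + 4*1.0*0.3^2/0.009
S = sqrt(306.6667)

17.5119 m


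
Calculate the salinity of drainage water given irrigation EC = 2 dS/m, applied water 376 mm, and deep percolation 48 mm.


EC_dw = EC_iw * D_iw / D_dw
EC_dw = 2 * 376 / 48
EC_dw = 752 / 48

15.6667 dS/m


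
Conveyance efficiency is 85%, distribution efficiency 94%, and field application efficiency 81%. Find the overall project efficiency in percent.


Ec = 0.85, Eb = 0.94, Ea = 0.81
E = 0.85 * 0.94 * 0.81 * 100 = 64.7190%

64.7190 %


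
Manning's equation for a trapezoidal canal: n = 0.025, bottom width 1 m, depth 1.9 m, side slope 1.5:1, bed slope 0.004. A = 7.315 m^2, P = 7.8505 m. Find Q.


R = A/P = 7.315/7.8505 = 0.931788
Q = (1/0.025) * 7.315 * 0.931788^(2/3) * 0.004^0.5

17.6542 m^3/s


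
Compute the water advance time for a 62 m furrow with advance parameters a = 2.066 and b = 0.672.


t = (L/a)^(1/b)
t = (62/2.066)^(1/0.672)
t = 30.009681^(1/0.672)

157.8722 min


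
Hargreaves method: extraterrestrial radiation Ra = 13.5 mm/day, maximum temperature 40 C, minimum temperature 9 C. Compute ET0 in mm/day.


Tmean = (Tmax + Tmin)/2 = (40 + 9)/2 = 24.5
ET0 = 0.0023 * 13.5 * (24.5 + 17.8) * sqrt(40 - 9)
ET0 = 0.0023 * 13.5 * 42.3 * 5.567764

7.3128 mm/day


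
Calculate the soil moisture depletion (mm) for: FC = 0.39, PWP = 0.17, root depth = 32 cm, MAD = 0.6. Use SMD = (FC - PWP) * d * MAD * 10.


SMD = (FC - PWP) * d * MAD * 10
SMD = (0.39 - 0.17) * 32 * 0.6 * 10
SMD = 0.2200 * 32 * 0.6 * 10

42.2400 mm


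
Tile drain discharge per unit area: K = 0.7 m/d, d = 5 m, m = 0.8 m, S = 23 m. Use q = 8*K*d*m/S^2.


q = 8*K*d*m/S^2
q = 8*0.7*5*0.8/23^2
q = 22.4000 / 529

0.0423 m/d


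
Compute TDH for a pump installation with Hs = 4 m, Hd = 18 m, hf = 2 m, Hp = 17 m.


TDH = Hs + Hd + hf + Hp = 4 + 18 + 2 + 17 = 41

41 m


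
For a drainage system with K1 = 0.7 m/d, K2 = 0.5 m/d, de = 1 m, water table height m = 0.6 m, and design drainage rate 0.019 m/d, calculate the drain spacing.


S^2 = 8*K2*de*m/q + 4*K1*m^2/q
S^2 = 8*0.5*1*0.6/0.019 + 4*0.7*0.6^2/0.019
S = sqrt(179.3684)

13.3928 m


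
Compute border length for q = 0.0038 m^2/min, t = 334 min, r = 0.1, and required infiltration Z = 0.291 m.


L = q*t/((1+r)*Z)
L = 0.0038*334/((1+0.1)*0.291)
L = 1.2692/0.3201

3.9650 m


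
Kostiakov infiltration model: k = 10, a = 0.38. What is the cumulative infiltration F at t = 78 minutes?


F = k * t^a = 10 * 78^0.38
F = 10 * 5.235956

52.3596 mm


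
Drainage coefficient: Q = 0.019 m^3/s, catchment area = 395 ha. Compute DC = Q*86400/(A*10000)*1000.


DC = Q * 86400 / (A * 10000) * 1000
DC = 0.019 * 86400 / (395 * 10000) * 1000
DC = 1641600.0000 / 3950000

0.4156 mm/day


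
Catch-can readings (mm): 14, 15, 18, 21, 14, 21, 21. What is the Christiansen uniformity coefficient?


mean = 17.714286 mm
MAD = 2.897959 mm
CU = (1 - 2.897959/17.714286)*100

83.6406 %
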